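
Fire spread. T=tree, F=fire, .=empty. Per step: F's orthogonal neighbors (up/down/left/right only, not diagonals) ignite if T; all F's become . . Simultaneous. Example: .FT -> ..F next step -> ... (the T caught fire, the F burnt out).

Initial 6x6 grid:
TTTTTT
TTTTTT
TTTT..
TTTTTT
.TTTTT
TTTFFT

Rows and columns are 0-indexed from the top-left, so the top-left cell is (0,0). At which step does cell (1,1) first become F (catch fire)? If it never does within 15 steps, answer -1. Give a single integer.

Step 1: cell (1,1)='T' (+4 fires, +2 burnt)
Step 2: cell (1,1)='T' (+5 fires, +4 burnt)
Step 3: cell (1,1)='T' (+5 fires, +5 burnt)
Step 4: cell (1,1)='T' (+3 fires, +5 burnt)
Step 5: cell (1,1)='T' (+5 fires, +3 burnt)
Step 6: cell (1,1)='F' (+5 fires, +5 burnt)
  -> target ignites at step 6
Step 7: cell (1,1)='.' (+3 fires, +5 burnt)
Step 8: cell (1,1)='.' (+1 fires, +3 burnt)
Step 9: cell (1,1)='.' (+0 fires, +1 burnt)
  fire out at step 9

6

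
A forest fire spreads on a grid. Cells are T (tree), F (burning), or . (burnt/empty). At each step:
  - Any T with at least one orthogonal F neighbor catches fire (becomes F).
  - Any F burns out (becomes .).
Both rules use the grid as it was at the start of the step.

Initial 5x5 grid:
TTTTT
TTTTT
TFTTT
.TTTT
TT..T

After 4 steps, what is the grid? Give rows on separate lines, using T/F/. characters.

Step 1: 4 trees catch fire, 1 burn out
  TTTTT
  TFTTT
  F.FTT
  .FTTT
  TT..T
Step 2: 6 trees catch fire, 4 burn out
  TFTTT
  F.FTT
  ...FT
  ..FTT
  TF..T
Step 3: 6 trees catch fire, 6 burn out
  F.FTT
  ...FT
  ....F
  ...FT
  F...T
Step 4: 3 trees catch fire, 6 burn out
  ...FT
  ....F
  .....
  ....F
  ....T

...FT
....F
.....
....F
....T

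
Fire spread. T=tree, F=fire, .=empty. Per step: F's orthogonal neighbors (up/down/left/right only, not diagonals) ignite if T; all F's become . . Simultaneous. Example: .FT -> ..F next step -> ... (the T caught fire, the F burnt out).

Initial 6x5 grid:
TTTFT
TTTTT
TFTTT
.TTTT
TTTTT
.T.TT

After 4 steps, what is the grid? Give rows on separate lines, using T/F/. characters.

Step 1: 7 trees catch fire, 2 burn out
  TTF.F
  TFTFT
  F.FTT
  .FTTT
  TTTTT
  .T.TT
Step 2: 7 trees catch fire, 7 burn out
  TF...
  F.F.F
  ...FT
  ..FTT
  TFTTT
  .T.TT
Step 3: 6 trees catch fire, 7 burn out
  F....
  .....
  ....F
  ...FT
  F.FTT
  .F.TT
Step 4: 2 trees catch fire, 6 burn out
  .....
  .....
  .....
  ....F
  ...FT
  ...TT

.....
.....
.....
....F
...FT
...TT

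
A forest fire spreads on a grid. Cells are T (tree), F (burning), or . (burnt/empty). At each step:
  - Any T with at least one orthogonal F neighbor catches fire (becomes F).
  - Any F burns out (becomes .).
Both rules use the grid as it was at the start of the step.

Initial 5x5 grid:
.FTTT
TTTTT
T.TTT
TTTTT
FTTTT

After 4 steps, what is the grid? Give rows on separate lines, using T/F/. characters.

Step 1: 4 trees catch fire, 2 burn out
  ..FTT
  TFTTT
  T.TTT
  FTTTT
  .FTTT
Step 2: 6 trees catch fire, 4 burn out
  ...FT
  F.FTT
  F.TTT
  .FTTT
  ..FTT
Step 3: 5 trees catch fire, 6 burn out
  ....F
  ...FT
  ..FTT
  ..FTT
  ...FT
Step 4: 4 trees catch fire, 5 burn out
  .....
  ....F
  ...FT
  ...FT
  ....F

.....
....F
...FT
...FT
....F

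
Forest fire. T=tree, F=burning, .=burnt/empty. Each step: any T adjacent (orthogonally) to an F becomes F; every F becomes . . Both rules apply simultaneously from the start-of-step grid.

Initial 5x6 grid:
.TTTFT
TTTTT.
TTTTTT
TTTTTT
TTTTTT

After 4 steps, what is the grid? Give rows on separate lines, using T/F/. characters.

Step 1: 3 trees catch fire, 1 burn out
  .TTF.F
  TTTTF.
  TTTTTT
  TTTTTT
  TTTTTT
Step 2: 3 trees catch fire, 3 burn out
  .TF...
  TTTF..
  TTTTFT
  TTTTTT
  TTTTTT
Step 3: 5 trees catch fire, 3 burn out
  .F....
  TTF...
  TTTF.F
  TTTTFT
  TTTTTT
Step 4: 5 trees catch fire, 5 burn out
  ......
  TF....
  TTF...
  TTTF.F
  TTTTFT

......
TF....
TTF...
TTTF.F
TTTTFT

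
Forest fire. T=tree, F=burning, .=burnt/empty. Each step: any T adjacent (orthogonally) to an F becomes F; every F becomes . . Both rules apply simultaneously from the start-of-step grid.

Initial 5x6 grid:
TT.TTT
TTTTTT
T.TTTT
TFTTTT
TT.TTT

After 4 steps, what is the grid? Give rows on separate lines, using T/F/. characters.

Step 1: 3 trees catch fire, 1 burn out
  TT.TTT
  TTTTTT
  T.TTTT
  F.FTTT
  TF.TTT
Step 2: 4 trees catch fire, 3 burn out
  TT.TTT
  TTTTTT
  F.FTTT
  ...FTT
  F..TTT
Step 3: 5 trees catch fire, 4 burn out
  TT.TTT
  FTFTTT
  ...FTT
  ....FT
  ...FTT
Step 4: 6 trees catch fire, 5 burn out
  FT.TTT
  .F.FTT
  ....FT
  .....F
  ....FT

FT.TTT
.F.FTT
....FT
.....F
....FT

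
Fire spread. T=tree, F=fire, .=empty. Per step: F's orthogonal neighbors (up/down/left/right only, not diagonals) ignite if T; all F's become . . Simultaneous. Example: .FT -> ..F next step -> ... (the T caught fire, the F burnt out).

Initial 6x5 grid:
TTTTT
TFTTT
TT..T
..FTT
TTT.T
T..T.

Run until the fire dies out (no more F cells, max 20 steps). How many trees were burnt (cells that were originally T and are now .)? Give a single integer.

Step 1: +6 fires, +2 burnt (F count now 6)
Step 2: +6 fires, +6 burnt (F count now 6)
Step 3: +5 fires, +6 burnt (F count now 5)
Step 4: +2 fires, +5 burnt (F count now 2)
Step 5: +0 fires, +2 burnt (F count now 0)
Fire out after step 5
Initially T: 20, now '.': 29
Total burnt (originally-T cells now '.'): 19

Answer: 19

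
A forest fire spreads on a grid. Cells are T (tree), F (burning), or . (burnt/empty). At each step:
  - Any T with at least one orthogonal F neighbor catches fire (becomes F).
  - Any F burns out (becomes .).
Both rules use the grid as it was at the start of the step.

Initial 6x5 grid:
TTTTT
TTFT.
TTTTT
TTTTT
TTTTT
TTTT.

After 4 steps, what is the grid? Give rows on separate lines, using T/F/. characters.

Step 1: 4 trees catch fire, 1 burn out
  TTFTT
  TF.F.
  TTFTT
  TTTTT
  TTTTT
  TTTT.
Step 2: 6 trees catch fire, 4 burn out
  TF.FT
  F....
  TF.FT
  TTFTT
  TTTTT
  TTTT.
Step 3: 7 trees catch fire, 6 burn out
  F...F
  .....
  F...F
  TF.FT
  TTFTT
  TTTT.
Step 4: 5 trees catch fire, 7 burn out
  .....
  .....
  .....
  F...F
  TF.FT
  TTFT.

.....
.....
.....
F...F
TF.FT
TTFT.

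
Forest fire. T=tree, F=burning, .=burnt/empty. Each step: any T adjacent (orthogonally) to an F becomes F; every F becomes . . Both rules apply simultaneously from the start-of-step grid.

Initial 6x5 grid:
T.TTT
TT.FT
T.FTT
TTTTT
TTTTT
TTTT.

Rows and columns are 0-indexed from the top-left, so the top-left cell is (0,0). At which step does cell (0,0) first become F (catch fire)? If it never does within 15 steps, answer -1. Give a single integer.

Step 1: cell (0,0)='T' (+4 fires, +2 burnt)
Step 2: cell (0,0)='T' (+6 fires, +4 burnt)
Step 3: cell (0,0)='T' (+5 fires, +6 burnt)
Step 4: cell (0,0)='T' (+5 fires, +5 burnt)
Step 5: cell (0,0)='T' (+2 fires, +5 burnt)
Step 6: cell (0,0)='F' (+2 fires, +2 burnt)
  -> target ignites at step 6
Step 7: cell (0,0)='.' (+0 fires, +2 burnt)
  fire out at step 7

6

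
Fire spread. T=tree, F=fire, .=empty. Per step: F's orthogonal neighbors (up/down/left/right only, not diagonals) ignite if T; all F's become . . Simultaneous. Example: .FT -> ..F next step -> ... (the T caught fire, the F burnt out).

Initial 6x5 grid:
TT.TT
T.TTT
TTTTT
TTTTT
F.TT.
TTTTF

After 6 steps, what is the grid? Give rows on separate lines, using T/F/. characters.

Step 1: 3 trees catch fire, 2 burn out
  TT.TT
  T.TTT
  TTTTT
  FTTTT
  ..TT.
  FTTF.
Step 2: 5 trees catch fire, 3 burn out
  TT.TT
  T.TTT
  FTTTT
  .FTTT
  ..TF.
  .FF..
Step 3: 5 trees catch fire, 5 burn out
  TT.TT
  F.TTT
  .FTTT
  ..FFT
  ..F..
  .....
Step 4: 4 trees catch fire, 5 burn out
  FT.TT
  ..TTT
  ..FFT
  ....F
  .....
  .....
Step 5: 4 trees catch fire, 4 burn out
  .F.TT
  ..FFT
  ....F
  .....
  .....
  .....
Step 6: 2 trees catch fire, 4 burn out
  ...FT
  ....F
  .....
  .....
  .....
  .....

...FT
....F
.....
.....
.....
.....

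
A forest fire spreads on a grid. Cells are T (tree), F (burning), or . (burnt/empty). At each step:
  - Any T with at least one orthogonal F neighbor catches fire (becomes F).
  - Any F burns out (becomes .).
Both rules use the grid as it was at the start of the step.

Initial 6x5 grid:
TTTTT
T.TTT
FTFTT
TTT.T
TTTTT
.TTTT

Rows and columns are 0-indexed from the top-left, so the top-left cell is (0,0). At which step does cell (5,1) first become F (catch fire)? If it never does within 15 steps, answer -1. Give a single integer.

Step 1: cell (5,1)='T' (+6 fires, +2 burnt)
Step 2: cell (5,1)='T' (+7 fires, +6 burnt)
Step 3: cell (5,1)='T' (+7 fires, +7 burnt)
Step 4: cell (5,1)='F' (+4 fires, +7 burnt)
  -> target ignites at step 4
Step 5: cell (5,1)='.' (+1 fires, +4 burnt)
Step 6: cell (5,1)='.' (+0 fires, +1 burnt)
  fire out at step 6

4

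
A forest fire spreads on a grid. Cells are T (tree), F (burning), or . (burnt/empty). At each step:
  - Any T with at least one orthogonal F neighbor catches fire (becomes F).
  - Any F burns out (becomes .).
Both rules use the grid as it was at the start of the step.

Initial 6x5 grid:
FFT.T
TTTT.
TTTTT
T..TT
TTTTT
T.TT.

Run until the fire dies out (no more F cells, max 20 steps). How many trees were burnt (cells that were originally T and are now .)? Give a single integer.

Answer: 21

Derivation:
Step 1: +3 fires, +2 burnt (F count now 3)
Step 2: +3 fires, +3 burnt (F count now 3)
Step 3: +3 fires, +3 burnt (F count now 3)
Step 4: +2 fires, +3 burnt (F count now 2)
Step 5: +4 fires, +2 burnt (F count now 4)
Step 6: +3 fires, +4 burnt (F count now 3)
Step 7: +3 fires, +3 burnt (F count now 3)
Step 8: +0 fires, +3 burnt (F count now 0)
Fire out after step 8
Initially T: 22, now '.': 29
Total burnt (originally-T cells now '.'): 21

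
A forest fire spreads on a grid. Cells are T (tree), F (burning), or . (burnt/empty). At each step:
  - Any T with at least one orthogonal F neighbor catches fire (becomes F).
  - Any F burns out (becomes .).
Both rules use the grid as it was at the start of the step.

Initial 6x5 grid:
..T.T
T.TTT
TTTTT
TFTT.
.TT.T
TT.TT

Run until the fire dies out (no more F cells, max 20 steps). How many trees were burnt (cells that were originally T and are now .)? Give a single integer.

Answer: 18

Derivation:
Step 1: +4 fires, +1 burnt (F count now 4)
Step 2: +5 fires, +4 burnt (F count now 5)
Step 3: +4 fires, +5 burnt (F count now 4)
Step 4: +3 fires, +4 burnt (F count now 3)
Step 5: +1 fires, +3 burnt (F count now 1)
Step 6: +1 fires, +1 burnt (F count now 1)
Step 7: +0 fires, +1 burnt (F count now 0)
Fire out after step 7
Initially T: 21, now '.': 27
Total burnt (originally-T cells now '.'): 18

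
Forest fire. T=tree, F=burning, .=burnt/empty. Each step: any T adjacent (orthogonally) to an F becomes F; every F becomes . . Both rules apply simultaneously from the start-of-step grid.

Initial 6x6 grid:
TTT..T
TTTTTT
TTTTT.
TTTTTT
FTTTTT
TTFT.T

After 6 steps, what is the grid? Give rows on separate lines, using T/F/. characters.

Step 1: 6 trees catch fire, 2 burn out
  TTT..T
  TTTTTT
  TTTTT.
  FTTTTT
  .FFTTT
  FF.F.T
Step 2: 4 trees catch fire, 6 burn out
  TTT..T
  TTTTTT
  FTTTT.
  .FFTTT
  ...FTT
  .....T
Step 3: 5 trees catch fire, 4 burn out
  TTT..T
  FTTTTT
  .FFTT.
  ...FTT
  ....FT
  .....T
Step 4: 6 trees catch fire, 5 burn out
  FTT..T
  .FFTTT
  ...FT.
  ....FT
  .....F
  .....T
Step 5: 6 trees catch fire, 6 burn out
  .FF..T
  ...FTT
  ....F.
  .....F
  ......
  .....F
Step 6: 1 trees catch fire, 6 burn out
  .....T
  ....FT
  ......
  ......
  ......
  ......

.....T
....FT
......
......
......
......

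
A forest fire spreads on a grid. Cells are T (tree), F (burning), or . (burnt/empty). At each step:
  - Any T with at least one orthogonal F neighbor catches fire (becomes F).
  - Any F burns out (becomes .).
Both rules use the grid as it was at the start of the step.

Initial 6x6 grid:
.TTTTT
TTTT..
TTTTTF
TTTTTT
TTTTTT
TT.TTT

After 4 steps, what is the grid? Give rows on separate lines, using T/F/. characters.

Step 1: 2 trees catch fire, 1 burn out
  .TTTTT
  TTTT..
  TTTTF.
  TTTTTF
  TTTTTT
  TT.TTT
Step 2: 3 trees catch fire, 2 burn out
  .TTTTT
  TTTT..
  TTTF..
  TTTTF.
  TTTTTF
  TT.TTT
Step 3: 5 trees catch fire, 3 burn out
  .TTTTT
  TTTF..
  TTF...
  TTTF..
  TTTTF.
  TT.TTF
Step 4: 6 trees catch fire, 5 burn out
  .TTFTT
  TTF...
  TF....
  TTF...
  TTTF..
  TT.TF.

.TTFTT
TTF...
TF....
TTF...
TTTF..
TT.TF.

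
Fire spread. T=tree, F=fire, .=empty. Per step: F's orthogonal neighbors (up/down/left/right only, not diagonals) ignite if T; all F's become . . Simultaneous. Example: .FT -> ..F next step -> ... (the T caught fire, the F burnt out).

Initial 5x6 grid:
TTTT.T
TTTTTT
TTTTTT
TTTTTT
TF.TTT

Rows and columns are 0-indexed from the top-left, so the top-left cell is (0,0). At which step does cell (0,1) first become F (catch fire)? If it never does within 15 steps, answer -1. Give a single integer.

Step 1: cell (0,1)='T' (+2 fires, +1 burnt)
Step 2: cell (0,1)='T' (+3 fires, +2 burnt)
Step 3: cell (0,1)='T' (+4 fires, +3 burnt)
Step 4: cell (0,1)='F' (+6 fires, +4 burnt)
  -> target ignites at step 4
Step 5: cell (0,1)='.' (+6 fires, +6 burnt)
Step 6: cell (0,1)='.' (+4 fires, +6 burnt)
Step 7: cell (0,1)='.' (+1 fires, +4 burnt)
Step 8: cell (0,1)='.' (+1 fires, +1 burnt)
Step 9: cell (0,1)='.' (+0 fires, +1 burnt)
  fire out at step 9

4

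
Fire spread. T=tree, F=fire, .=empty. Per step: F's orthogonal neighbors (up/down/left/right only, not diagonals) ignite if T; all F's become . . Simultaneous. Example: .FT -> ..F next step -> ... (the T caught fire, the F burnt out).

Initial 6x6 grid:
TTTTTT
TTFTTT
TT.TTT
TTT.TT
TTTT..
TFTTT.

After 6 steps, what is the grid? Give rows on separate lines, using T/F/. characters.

Step 1: 6 trees catch fire, 2 burn out
  TTFTTT
  TF.FTT
  TT.TTT
  TTT.TT
  TFTT..
  F.FTT.
Step 2: 10 trees catch fire, 6 burn out
  TF.FTT
  F...FT
  TF.FTT
  TFT.TT
  F.FT..
  ...FT.
Step 3: 9 trees catch fire, 10 burn out
  F...FT
  .....F
  F...FT
  F.F.TT
  ...F..
  ....F.
Step 4: 3 trees catch fire, 9 burn out
  .....F
  ......
  .....F
  ....FT
  ......
  ......
Step 5: 1 trees catch fire, 3 burn out
  ......
  ......
  ......
  .....F
  ......
  ......
Step 6: 0 trees catch fire, 1 burn out
  ......
  ......
  ......
  ......
  ......
  ......

......
......
......
......
......
......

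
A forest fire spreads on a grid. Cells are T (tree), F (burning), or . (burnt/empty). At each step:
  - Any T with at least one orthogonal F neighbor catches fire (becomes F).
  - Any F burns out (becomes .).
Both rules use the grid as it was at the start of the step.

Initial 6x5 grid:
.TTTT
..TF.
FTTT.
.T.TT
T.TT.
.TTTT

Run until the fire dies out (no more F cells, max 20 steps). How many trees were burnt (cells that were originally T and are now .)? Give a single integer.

Answer: 17

Derivation:
Step 1: +4 fires, +2 burnt (F count now 4)
Step 2: +5 fires, +4 burnt (F count now 5)
Step 3: +3 fires, +5 burnt (F count now 3)
Step 4: +2 fires, +3 burnt (F count now 2)
Step 5: +2 fires, +2 burnt (F count now 2)
Step 6: +1 fires, +2 burnt (F count now 1)
Step 7: +0 fires, +1 burnt (F count now 0)
Fire out after step 7
Initially T: 18, now '.': 29
Total burnt (originally-T cells now '.'): 17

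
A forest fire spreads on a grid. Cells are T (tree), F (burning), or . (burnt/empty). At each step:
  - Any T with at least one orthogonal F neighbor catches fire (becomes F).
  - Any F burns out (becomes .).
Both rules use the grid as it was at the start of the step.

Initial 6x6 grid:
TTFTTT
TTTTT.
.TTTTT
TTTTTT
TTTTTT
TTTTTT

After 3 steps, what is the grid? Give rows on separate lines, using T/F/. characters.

Step 1: 3 trees catch fire, 1 burn out
  TF.FTT
  TTFTT.
  .TTTTT
  TTTTTT
  TTTTTT
  TTTTTT
Step 2: 5 trees catch fire, 3 burn out
  F...FT
  TF.FT.
  .TFTTT
  TTTTTT
  TTTTTT
  TTTTTT
Step 3: 6 trees catch fire, 5 burn out
  .....F
  F...F.
  .F.FTT
  TTFTTT
  TTTTTT
  TTTTTT

.....F
F...F.
.F.FTT
TTFTTT
TTTTTT
TTTTTT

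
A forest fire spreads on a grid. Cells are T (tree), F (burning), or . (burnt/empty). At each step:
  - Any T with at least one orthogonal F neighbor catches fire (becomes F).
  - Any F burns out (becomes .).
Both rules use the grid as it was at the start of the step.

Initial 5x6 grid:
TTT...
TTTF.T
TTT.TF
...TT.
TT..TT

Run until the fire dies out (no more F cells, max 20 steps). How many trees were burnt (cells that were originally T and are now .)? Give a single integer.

Answer: 15

Derivation:
Step 1: +3 fires, +2 burnt (F count now 3)
Step 2: +4 fires, +3 burnt (F count now 4)
Step 3: +5 fires, +4 burnt (F count now 5)
Step 4: +3 fires, +5 burnt (F count now 3)
Step 5: +0 fires, +3 burnt (F count now 0)
Fire out after step 5
Initially T: 17, now '.': 28
Total burnt (originally-T cells now '.'): 15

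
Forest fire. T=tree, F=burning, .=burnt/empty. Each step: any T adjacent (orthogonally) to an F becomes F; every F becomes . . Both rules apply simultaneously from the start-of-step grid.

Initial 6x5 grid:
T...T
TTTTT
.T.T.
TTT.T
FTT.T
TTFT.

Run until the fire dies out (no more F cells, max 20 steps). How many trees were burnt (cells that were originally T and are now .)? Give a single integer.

Step 1: +6 fires, +2 burnt (F count now 6)
Step 2: +2 fires, +6 burnt (F count now 2)
Step 3: +1 fires, +2 burnt (F count now 1)
Step 4: +1 fires, +1 burnt (F count now 1)
Step 5: +2 fires, +1 burnt (F count now 2)
Step 6: +2 fires, +2 burnt (F count now 2)
Step 7: +2 fires, +2 burnt (F count now 2)
Step 8: +1 fires, +2 burnt (F count now 1)
Step 9: +0 fires, +1 burnt (F count now 0)
Fire out after step 9
Initially T: 19, now '.': 28
Total burnt (originally-T cells now '.'): 17

Answer: 17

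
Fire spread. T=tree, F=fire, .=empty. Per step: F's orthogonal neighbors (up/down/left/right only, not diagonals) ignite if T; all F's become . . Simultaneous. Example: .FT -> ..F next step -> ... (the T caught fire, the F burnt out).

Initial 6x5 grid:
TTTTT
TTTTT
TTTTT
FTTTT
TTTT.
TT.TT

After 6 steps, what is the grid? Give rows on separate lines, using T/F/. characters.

Step 1: 3 trees catch fire, 1 burn out
  TTTTT
  TTTTT
  FTTTT
  .FTTT
  FTTT.
  TT.TT
Step 2: 5 trees catch fire, 3 burn out
  TTTTT
  FTTTT
  .FTTT
  ..FTT
  .FTT.
  FT.TT
Step 3: 6 trees catch fire, 5 burn out
  FTTTT
  .FTTT
  ..FTT
  ...FT
  ..FT.
  .F.TT
Step 4: 5 trees catch fire, 6 burn out
  .FTTT
  ..FTT
  ...FT
  ....F
  ...F.
  ...TT
Step 5: 4 trees catch fire, 5 burn out
  ..FTT
  ...FT
  ....F
  .....
  .....
  ...FT
Step 6: 3 trees catch fire, 4 burn out
  ...FT
  ....F
  .....
  .....
  .....
  ....F

...FT
....F
.....
.....
.....
....F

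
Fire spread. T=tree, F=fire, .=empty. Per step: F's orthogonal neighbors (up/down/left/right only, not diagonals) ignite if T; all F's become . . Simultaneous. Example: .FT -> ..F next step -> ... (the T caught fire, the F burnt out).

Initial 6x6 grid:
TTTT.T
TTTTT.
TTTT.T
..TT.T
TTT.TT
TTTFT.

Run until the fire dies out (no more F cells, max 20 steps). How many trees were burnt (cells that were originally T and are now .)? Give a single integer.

Answer: 26

Derivation:
Step 1: +2 fires, +1 burnt (F count now 2)
Step 2: +3 fires, +2 burnt (F count now 3)
Step 3: +4 fires, +3 burnt (F count now 4)
Step 4: +4 fires, +4 burnt (F count now 4)
Step 5: +4 fires, +4 burnt (F count now 4)
Step 6: +4 fires, +4 burnt (F count now 4)
Step 7: +4 fires, +4 burnt (F count now 4)
Step 8: +1 fires, +4 burnt (F count now 1)
Step 9: +0 fires, +1 burnt (F count now 0)
Fire out after step 9
Initially T: 27, now '.': 35
Total burnt (originally-T cells now '.'): 26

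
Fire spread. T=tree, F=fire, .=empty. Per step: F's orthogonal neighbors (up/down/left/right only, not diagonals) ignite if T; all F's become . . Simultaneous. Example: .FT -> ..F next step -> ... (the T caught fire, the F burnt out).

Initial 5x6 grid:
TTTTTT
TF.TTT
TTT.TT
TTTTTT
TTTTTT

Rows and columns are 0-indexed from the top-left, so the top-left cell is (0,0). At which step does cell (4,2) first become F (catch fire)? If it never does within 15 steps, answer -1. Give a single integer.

Step 1: cell (4,2)='T' (+3 fires, +1 burnt)
Step 2: cell (4,2)='T' (+5 fires, +3 burnt)
Step 3: cell (4,2)='T' (+4 fires, +5 burnt)
Step 4: cell (4,2)='F' (+5 fires, +4 burnt)
  -> target ignites at step 4
Step 5: cell (4,2)='.' (+4 fires, +5 burnt)
Step 6: cell (4,2)='.' (+4 fires, +4 burnt)
Step 7: cell (4,2)='.' (+2 fires, +4 burnt)
Step 8: cell (4,2)='.' (+0 fires, +2 burnt)
  fire out at step 8

4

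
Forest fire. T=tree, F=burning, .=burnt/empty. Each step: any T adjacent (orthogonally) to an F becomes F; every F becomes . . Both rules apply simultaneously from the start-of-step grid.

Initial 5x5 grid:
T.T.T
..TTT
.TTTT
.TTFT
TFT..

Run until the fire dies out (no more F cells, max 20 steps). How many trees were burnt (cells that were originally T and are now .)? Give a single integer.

Answer: 14

Derivation:
Step 1: +6 fires, +2 burnt (F count now 6)
Step 2: +4 fires, +6 burnt (F count now 4)
Step 3: +2 fires, +4 burnt (F count now 2)
Step 4: +2 fires, +2 burnt (F count now 2)
Step 5: +0 fires, +2 burnt (F count now 0)
Fire out after step 5
Initially T: 15, now '.': 24
Total burnt (originally-T cells now '.'): 14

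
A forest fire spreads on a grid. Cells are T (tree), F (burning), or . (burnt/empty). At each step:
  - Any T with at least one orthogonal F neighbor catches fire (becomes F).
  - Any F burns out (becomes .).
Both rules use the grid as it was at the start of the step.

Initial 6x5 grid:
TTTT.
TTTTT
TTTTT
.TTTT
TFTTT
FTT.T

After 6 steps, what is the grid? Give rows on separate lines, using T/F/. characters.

Step 1: 4 trees catch fire, 2 burn out
  TTTT.
  TTTTT
  TTTTT
  .FTTT
  F.FTT
  .FT.T
Step 2: 4 trees catch fire, 4 burn out
  TTTT.
  TTTTT
  TFTTT
  ..FTT
  ...FT
  ..F.T
Step 3: 5 trees catch fire, 4 burn out
  TTTT.
  TFTTT
  F.FTT
  ...FT
  ....F
  ....T
Step 4: 6 trees catch fire, 5 burn out
  TFTT.
  F.FTT
  ...FT
  ....F
  .....
  ....F
Step 5: 4 trees catch fire, 6 burn out
  F.FT.
  ...FT
  ....F
  .....
  .....
  .....
Step 6: 2 trees catch fire, 4 burn out
  ...F.
  ....F
  .....
  .....
  .....
  .....

...F.
....F
.....
.....
.....
.....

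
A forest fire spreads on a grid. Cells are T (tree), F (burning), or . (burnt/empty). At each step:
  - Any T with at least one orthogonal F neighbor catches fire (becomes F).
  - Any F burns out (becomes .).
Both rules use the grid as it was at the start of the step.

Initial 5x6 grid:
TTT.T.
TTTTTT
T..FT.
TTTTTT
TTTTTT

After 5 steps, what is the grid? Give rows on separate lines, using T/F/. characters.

Step 1: 3 trees catch fire, 1 burn out
  TTT.T.
  TTTFTT
  T...F.
  TTTFTT
  TTTTTT
Step 2: 5 trees catch fire, 3 burn out
  TTT.T.
  TTF.FT
  T.....
  TTF.FT
  TTTFTT
Step 3: 8 trees catch fire, 5 burn out
  TTF.F.
  TF...F
  T.....
  TF...F
  TTF.FT
Step 4: 5 trees catch fire, 8 burn out
  TF....
  F.....
  T.....
  F.....
  TF...F
Step 5: 3 trees catch fire, 5 burn out
  F.....
  ......
  F.....
  ......
  F.....

F.....
......
F.....
......
F.....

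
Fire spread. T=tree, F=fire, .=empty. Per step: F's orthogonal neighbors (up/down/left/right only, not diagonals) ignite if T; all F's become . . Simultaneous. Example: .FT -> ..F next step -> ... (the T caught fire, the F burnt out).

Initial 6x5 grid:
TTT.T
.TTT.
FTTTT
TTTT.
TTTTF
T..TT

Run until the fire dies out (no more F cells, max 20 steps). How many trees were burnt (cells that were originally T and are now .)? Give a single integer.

Answer: 21

Derivation:
Step 1: +4 fires, +2 burnt (F count now 4)
Step 2: +7 fires, +4 burnt (F count now 7)
Step 3: +6 fires, +7 burnt (F count now 6)
Step 4: +4 fires, +6 burnt (F count now 4)
Step 5: +0 fires, +4 burnt (F count now 0)
Fire out after step 5
Initially T: 22, now '.': 29
Total burnt (originally-T cells now '.'): 21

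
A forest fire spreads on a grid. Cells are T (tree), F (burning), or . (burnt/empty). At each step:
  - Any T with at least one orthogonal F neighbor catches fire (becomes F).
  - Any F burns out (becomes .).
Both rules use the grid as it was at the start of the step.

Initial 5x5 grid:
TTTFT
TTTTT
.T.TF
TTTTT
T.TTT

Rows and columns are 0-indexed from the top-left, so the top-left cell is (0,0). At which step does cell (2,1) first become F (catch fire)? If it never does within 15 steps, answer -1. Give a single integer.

Step 1: cell (2,1)='T' (+6 fires, +2 burnt)
Step 2: cell (2,1)='T' (+4 fires, +6 burnt)
Step 3: cell (2,1)='T' (+4 fires, +4 burnt)
Step 4: cell (2,1)='F' (+4 fires, +4 burnt)
  -> target ignites at step 4
Step 5: cell (2,1)='.' (+1 fires, +4 burnt)
Step 6: cell (2,1)='.' (+1 fires, +1 burnt)
Step 7: cell (2,1)='.' (+0 fires, +1 burnt)
  fire out at step 7

4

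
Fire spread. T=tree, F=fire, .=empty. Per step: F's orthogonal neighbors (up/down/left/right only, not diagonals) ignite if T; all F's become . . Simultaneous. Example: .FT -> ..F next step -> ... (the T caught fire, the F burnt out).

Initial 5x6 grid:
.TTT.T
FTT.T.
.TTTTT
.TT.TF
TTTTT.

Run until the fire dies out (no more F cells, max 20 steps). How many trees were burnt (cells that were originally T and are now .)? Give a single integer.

Step 1: +3 fires, +2 burnt (F count now 3)
Step 2: +5 fires, +3 burnt (F count now 5)
Step 3: +6 fires, +5 burnt (F count now 6)
Step 4: +4 fires, +6 burnt (F count now 4)
Step 5: +1 fires, +4 burnt (F count now 1)
Step 6: +0 fires, +1 burnt (F count now 0)
Fire out after step 6
Initially T: 20, now '.': 29
Total burnt (originally-T cells now '.'): 19

Answer: 19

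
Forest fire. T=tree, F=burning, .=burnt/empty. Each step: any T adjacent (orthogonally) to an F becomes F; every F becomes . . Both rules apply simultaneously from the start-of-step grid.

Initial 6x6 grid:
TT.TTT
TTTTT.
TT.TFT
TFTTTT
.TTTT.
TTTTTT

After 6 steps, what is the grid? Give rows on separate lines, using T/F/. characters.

Step 1: 8 trees catch fire, 2 burn out
  TT.TTT
  TTTTF.
  TF.F.F
  F.FTFT
  .FTTT.
  TTTTTT
Step 2: 9 trees catch fire, 8 burn out
  TT.TFT
  TFTF..
  F.....
  ...F.F
  ..FTF.
  TFTTTT
Step 3: 9 trees catch fire, 9 burn out
  TF.F.F
  F.F...
  ......
  ......
  ...F..
  F.FTFT
Step 4: 3 trees catch fire, 9 burn out
  F.....
  ......
  ......
  ......
  ......
  ...F.F
Step 5: 0 trees catch fire, 3 burn out
  ......
  ......
  ......
  ......
  ......
  ......
Step 6: 0 trees catch fire, 0 burn out
  ......
  ......
  ......
  ......
  ......
  ......

......
......
......
......
......
......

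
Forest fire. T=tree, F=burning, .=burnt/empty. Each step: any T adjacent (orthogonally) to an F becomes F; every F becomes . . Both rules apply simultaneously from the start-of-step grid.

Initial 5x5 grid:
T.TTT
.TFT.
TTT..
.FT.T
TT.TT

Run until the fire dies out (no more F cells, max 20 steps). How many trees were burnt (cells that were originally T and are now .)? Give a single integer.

Answer: 11

Derivation:
Step 1: +7 fires, +2 burnt (F count now 7)
Step 2: +3 fires, +7 burnt (F count now 3)
Step 3: +1 fires, +3 burnt (F count now 1)
Step 4: +0 fires, +1 burnt (F count now 0)
Fire out after step 4
Initially T: 15, now '.': 21
Total burnt (originally-T cells now '.'): 11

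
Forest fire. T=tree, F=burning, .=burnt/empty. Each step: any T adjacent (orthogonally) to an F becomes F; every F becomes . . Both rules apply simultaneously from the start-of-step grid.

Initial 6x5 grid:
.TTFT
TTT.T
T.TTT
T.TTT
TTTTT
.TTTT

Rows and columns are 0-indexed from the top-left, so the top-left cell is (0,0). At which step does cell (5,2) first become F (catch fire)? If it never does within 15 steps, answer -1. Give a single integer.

Step 1: cell (5,2)='T' (+2 fires, +1 burnt)
Step 2: cell (5,2)='T' (+3 fires, +2 burnt)
Step 3: cell (5,2)='T' (+3 fires, +3 burnt)
Step 4: cell (5,2)='T' (+4 fires, +3 burnt)
Step 5: cell (5,2)='T' (+4 fires, +4 burnt)
Step 6: cell (5,2)='F' (+5 fires, +4 burnt)
  -> target ignites at step 6
Step 7: cell (5,2)='.' (+3 fires, +5 burnt)
Step 8: cell (5,2)='.' (+0 fires, +3 burnt)
  fire out at step 8

6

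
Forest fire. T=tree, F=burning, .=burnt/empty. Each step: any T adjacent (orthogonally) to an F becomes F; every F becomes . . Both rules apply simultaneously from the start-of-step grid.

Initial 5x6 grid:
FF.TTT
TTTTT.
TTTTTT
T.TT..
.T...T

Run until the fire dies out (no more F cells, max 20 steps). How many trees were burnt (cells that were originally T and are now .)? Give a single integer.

Answer: 17

Derivation:
Step 1: +2 fires, +2 burnt (F count now 2)
Step 2: +3 fires, +2 burnt (F count now 3)
Step 3: +3 fires, +3 burnt (F count now 3)
Step 4: +4 fires, +3 burnt (F count now 4)
Step 5: +3 fires, +4 burnt (F count now 3)
Step 6: +2 fires, +3 burnt (F count now 2)
Step 7: +0 fires, +2 burnt (F count now 0)
Fire out after step 7
Initially T: 19, now '.': 28
Total burnt (originally-T cells now '.'): 17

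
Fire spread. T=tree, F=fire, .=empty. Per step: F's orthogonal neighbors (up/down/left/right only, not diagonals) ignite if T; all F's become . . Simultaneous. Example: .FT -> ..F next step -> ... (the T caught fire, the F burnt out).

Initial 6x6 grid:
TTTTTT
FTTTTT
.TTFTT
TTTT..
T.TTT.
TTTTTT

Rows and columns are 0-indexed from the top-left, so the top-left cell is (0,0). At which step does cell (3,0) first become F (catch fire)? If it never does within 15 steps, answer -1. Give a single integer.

Step 1: cell (3,0)='T' (+6 fires, +2 burnt)
Step 2: cell (3,0)='T' (+8 fires, +6 burnt)
Step 3: cell (3,0)='T' (+7 fires, +8 burnt)
Step 4: cell (3,0)='F' (+4 fires, +7 burnt)
  -> target ignites at step 4
Step 5: cell (3,0)='.' (+3 fires, +4 burnt)
Step 6: cell (3,0)='.' (+1 fires, +3 burnt)
Step 7: cell (3,0)='.' (+0 fires, +1 burnt)
  fire out at step 7

4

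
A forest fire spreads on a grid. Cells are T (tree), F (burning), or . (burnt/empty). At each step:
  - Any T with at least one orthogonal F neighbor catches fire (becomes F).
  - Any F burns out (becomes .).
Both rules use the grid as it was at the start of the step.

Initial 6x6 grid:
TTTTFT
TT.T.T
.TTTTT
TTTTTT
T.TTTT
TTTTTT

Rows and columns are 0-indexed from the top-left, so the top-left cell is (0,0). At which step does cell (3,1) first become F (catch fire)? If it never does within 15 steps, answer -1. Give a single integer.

Step 1: cell (3,1)='T' (+2 fires, +1 burnt)
Step 2: cell (3,1)='T' (+3 fires, +2 burnt)
Step 3: cell (3,1)='T' (+3 fires, +3 burnt)
Step 4: cell (3,1)='T' (+6 fires, +3 burnt)
Step 5: cell (3,1)='T' (+6 fires, +6 burnt)
Step 6: cell (3,1)='F' (+5 fires, +6 burnt)
  -> target ignites at step 6
Step 7: cell (3,1)='.' (+3 fires, +5 burnt)
Step 8: cell (3,1)='.' (+2 fires, +3 burnt)
Step 9: cell (3,1)='.' (+1 fires, +2 burnt)
Step 10: cell (3,1)='.' (+0 fires, +1 burnt)
  fire out at step 10

6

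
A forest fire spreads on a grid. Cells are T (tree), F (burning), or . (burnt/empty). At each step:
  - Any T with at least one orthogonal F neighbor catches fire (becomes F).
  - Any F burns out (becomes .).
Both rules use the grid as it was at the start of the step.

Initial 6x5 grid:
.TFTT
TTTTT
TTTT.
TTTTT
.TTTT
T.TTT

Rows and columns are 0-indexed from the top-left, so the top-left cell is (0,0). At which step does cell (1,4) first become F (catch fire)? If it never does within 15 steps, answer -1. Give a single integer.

Step 1: cell (1,4)='T' (+3 fires, +1 burnt)
Step 2: cell (1,4)='T' (+4 fires, +3 burnt)
Step 3: cell (1,4)='F' (+5 fires, +4 burnt)
  -> target ignites at step 3
Step 4: cell (1,4)='.' (+4 fires, +5 burnt)
Step 5: cell (1,4)='.' (+5 fires, +4 burnt)
Step 6: cell (1,4)='.' (+2 fires, +5 burnt)
Step 7: cell (1,4)='.' (+1 fires, +2 burnt)
Step 8: cell (1,4)='.' (+0 fires, +1 burnt)
  fire out at step 8

3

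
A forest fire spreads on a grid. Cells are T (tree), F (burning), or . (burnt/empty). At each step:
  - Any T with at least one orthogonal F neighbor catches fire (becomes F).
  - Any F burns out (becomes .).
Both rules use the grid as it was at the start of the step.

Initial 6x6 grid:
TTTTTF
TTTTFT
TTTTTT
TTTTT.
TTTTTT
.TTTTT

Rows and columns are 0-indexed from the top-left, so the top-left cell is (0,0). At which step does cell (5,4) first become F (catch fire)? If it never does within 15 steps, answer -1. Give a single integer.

Step 1: cell (5,4)='T' (+4 fires, +2 burnt)
Step 2: cell (5,4)='T' (+5 fires, +4 burnt)
Step 3: cell (5,4)='T' (+5 fires, +5 burnt)
Step 4: cell (5,4)='F' (+7 fires, +5 burnt)
  -> target ignites at step 4
Step 5: cell (5,4)='.' (+6 fires, +7 burnt)
Step 6: cell (5,4)='.' (+3 fires, +6 burnt)
Step 7: cell (5,4)='.' (+2 fires, +3 burnt)
Step 8: cell (5,4)='.' (+0 fires, +2 burnt)
  fire out at step 8

4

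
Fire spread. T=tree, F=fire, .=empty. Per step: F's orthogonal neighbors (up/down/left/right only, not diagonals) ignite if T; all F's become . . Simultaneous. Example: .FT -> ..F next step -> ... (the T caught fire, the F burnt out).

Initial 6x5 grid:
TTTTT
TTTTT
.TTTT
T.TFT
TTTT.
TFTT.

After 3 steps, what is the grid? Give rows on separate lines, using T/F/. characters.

Step 1: 7 trees catch fire, 2 burn out
  TTTTT
  TTTTT
  .TTFT
  T.F.F
  TFTF.
  F.FT.
Step 2: 6 trees catch fire, 7 burn out
  TTTTT
  TTTFT
  .TF.F
  T....
  F.F..
  ...F.
Step 3: 5 trees catch fire, 6 burn out
  TTTFT
  TTF.F
  .F...
  F....
  .....
  .....

TTTFT
TTF.F
.F...
F....
.....
.....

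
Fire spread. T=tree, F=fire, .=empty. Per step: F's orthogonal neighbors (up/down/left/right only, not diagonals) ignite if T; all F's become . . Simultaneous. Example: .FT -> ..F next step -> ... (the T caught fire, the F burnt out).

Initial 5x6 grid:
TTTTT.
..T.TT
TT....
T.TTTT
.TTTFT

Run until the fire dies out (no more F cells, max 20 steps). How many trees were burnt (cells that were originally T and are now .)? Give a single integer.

Answer: 8

Derivation:
Step 1: +3 fires, +1 burnt (F count now 3)
Step 2: +3 fires, +3 burnt (F count now 3)
Step 3: +2 fires, +3 burnt (F count now 2)
Step 4: +0 fires, +2 burnt (F count now 0)
Fire out after step 4
Initially T: 19, now '.': 19
Total burnt (originally-T cells now '.'): 8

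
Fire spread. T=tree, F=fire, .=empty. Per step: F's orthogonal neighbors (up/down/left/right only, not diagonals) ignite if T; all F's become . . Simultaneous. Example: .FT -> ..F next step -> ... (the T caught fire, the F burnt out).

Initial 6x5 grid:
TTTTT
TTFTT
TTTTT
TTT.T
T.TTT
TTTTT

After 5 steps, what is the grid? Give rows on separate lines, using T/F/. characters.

Step 1: 4 trees catch fire, 1 burn out
  TTFTT
  TF.FT
  TTFTT
  TTT.T
  T.TTT
  TTTTT
Step 2: 7 trees catch fire, 4 burn out
  TF.FT
  F...F
  TF.FT
  TTF.T
  T.TTT
  TTTTT
Step 3: 6 trees catch fire, 7 burn out
  F...F
  .....
  F...F
  TF..T
  T.FTT
  TTTTT
Step 4: 4 trees catch fire, 6 burn out
  .....
  .....
  .....
  F...F
  T..FT
  TTFTT
Step 5: 4 trees catch fire, 4 burn out
  .....
  .....
  .....
  .....
  F...F
  TF.FT

.....
.....
.....
.....
F...F
TF.FT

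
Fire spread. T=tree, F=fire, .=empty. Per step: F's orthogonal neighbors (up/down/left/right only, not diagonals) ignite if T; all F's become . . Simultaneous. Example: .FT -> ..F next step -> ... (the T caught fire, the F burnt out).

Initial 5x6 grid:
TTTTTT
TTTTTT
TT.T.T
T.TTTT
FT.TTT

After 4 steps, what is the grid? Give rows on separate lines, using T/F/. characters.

Step 1: 2 trees catch fire, 1 burn out
  TTTTTT
  TTTTTT
  TT.T.T
  F.TTTT
  .F.TTT
Step 2: 1 trees catch fire, 2 burn out
  TTTTTT
  TTTTTT
  FT.T.T
  ..TTTT
  ...TTT
Step 3: 2 trees catch fire, 1 burn out
  TTTTTT
  FTTTTT
  .F.T.T
  ..TTTT
  ...TTT
Step 4: 2 trees catch fire, 2 burn out
  FTTTTT
  .FTTTT
  ...T.T
  ..TTTT
  ...TTT

FTTTTT
.FTTTT
...T.T
..TTTT
...TTT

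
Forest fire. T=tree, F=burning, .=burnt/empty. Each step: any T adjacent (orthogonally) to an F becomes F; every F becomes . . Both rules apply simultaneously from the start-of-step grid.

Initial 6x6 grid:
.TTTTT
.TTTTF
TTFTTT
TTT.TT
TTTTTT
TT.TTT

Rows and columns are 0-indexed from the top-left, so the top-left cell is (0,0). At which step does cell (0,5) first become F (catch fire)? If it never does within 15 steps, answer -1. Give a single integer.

Step 1: cell (0,5)='F' (+7 fires, +2 burnt)
  -> target ignites at step 1
Step 2: cell (0,5)='.' (+9 fires, +7 burnt)
Step 3: cell (0,5)='.' (+7 fires, +9 burnt)
Step 4: cell (0,5)='.' (+5 fires, +7 burnt)
Step 5: cell (0,5)='.' (+2 fires, +5 burnt)
Step 6: cell (0,5)='.' (+0 fires, +2 burnt)
  fire out at step 6

1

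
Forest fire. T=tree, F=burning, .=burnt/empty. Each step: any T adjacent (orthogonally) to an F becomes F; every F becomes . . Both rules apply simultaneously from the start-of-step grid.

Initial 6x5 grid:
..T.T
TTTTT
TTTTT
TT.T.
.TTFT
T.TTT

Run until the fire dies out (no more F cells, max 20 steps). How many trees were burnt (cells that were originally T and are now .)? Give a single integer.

Step 1: +4 fires, +1 burnt (F count now 4)
Step 2: +4 fires, +4 burnt (F count now 4)
Step 3: +4 fires, +4 burnt (F count now 4)
Step 4: +4 fires, +4 burnt (F count now 4)
Step 5: +4 fires, +4 burnt (F count now 4)
Step 6: +1 fires, +4 burnt (F count now 1)
Step 7: +0 fires, +1 burnt (F count now 0)
Fire out after step 7
Initially T: 22, now '.': 29
Total burnt (originally-T cells now '.'): 21

Answer: 21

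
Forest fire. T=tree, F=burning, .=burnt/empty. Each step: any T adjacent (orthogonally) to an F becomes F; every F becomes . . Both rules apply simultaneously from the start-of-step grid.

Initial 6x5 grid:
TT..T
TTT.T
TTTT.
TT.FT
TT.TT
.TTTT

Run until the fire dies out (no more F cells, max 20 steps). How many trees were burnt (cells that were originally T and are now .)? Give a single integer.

Answer: 20

Derivation:
Step 1: +3 fires, +1 burnt (F count now 3)
Step 2: +3 fires, +3 burnt (F count now 3)
Step 3: +4 fires, +3 burnt (F count now 4)
Step 4: +4 fires, +4 burnt (F count now 4)
Step 5: +4 fires, +4 burnt (F count now 4)
Step 6: +2 fires, +4 burnt (F count now 2)
Step 7: +0 fires, +2 burnt (F count now 0)
Fire out after step 7
Initially T: 22, now '.': 28
Total burnt (originally-T cells now '.'): 20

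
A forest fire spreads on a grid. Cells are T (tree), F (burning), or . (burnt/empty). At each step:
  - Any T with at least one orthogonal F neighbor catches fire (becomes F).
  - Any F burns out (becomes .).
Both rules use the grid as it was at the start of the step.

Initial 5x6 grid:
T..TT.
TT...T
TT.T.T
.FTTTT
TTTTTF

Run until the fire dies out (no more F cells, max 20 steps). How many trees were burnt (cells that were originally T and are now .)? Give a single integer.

Answer: 17

Derivation:
Step 1: +5 fires, +2 burnt (F count now 5)
Step 2: +8 fires, +5 burnt (F count now 8)
Step 3: +3 fires, +8 burnt (F count now 3)
Step 4: +1 fires, +3 burnt (F count now 1)
Step 5: +0 fires, +1 burnt (F count now 0)
Fire out after step 5
Initially T: 19, now '.': 28
Total burnt (originally-T cells now '.'): 17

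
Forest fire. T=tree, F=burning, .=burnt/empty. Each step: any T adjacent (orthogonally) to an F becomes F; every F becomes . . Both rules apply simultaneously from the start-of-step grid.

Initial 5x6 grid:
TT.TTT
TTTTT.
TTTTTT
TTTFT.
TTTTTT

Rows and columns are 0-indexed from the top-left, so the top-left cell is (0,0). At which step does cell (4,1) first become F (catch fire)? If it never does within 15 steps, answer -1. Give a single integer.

Step 1: cell (4,1)='T' (+4 fires, +1 burnt)
Step 2: cell (4,1)='T' (+6 fires, +4 burnt)
Step 3: cell (4,1)='F' (+8 fires, +6 burnt)
  -> target ignites at step 3
Step 4: cell (4,1)='.' (+4 fires, +8 burnt)
Step 5: cell (4,1)='.' (+3 fires, +4 burnt)
Step 6: cell (4,1)='.' (+1 fires, +3 burnt)
Step 7: cell (4,1)='.' (+0 fires, +1 burnt)
  fire out at step 7

3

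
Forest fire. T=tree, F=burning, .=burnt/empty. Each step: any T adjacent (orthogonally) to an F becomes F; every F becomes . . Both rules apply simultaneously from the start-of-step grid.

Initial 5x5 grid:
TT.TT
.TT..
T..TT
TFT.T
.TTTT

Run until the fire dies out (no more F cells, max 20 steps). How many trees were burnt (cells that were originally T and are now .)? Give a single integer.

Step 1: +3 fires, +1 burnt (F count now 3)
Step 2: +2 fires, +3 burnt (F count now 2)
Step 3: +1 fires, +2 burnt (F count now 1)
Step 4: +1 fires, +1 burnt (F count now 1)
Step 5: +1 fires, +1 burnt (F count now 1)
Step 6: +1 fires, +1 burnt (F count now 1)
Step 7: +1 fires, +1 burnt (F count now 1)
Step 8: +0 fires, +1 burnt (F count now 0)
Fire out after step 8
Initially T: 16, now '.': 19
Total burnt (originally-T cells now '.'): 10

Answer: 10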